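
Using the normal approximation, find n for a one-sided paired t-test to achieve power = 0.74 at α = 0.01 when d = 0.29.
n = 105 pairs

Sample size formula (paired t-test, normal approximation):
n = ((z_α + z_β) / d)²

z_α = 2.326 (for α = 0.01, one-sided)
z_β = 0.643 (for power = 0.74)
d = 0.29

n = ((2.326 + 0.643) / 0.29)²
n = (10.238)²
n ≈ 104.82
Round up to the next whole number: n = 105 pairs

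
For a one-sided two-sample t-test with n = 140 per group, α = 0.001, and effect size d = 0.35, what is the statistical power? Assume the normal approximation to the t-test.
Power ≈ 0.44

Power calculation (two-sample t-test, normal approximation):
z_β = d · √(n/2) - z_α
z_β = 0.35 · √(140/2) - 3.090
z_β = 0.35 · 8.367 - 3.090
z_β = -0.162

Power = Φ(z_β) = Φ(-0.162) ≈ 0.436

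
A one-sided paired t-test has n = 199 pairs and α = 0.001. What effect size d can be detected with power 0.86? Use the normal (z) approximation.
d ≈ 0.30

Minimum detectable effect (paired t-test, normal approximation):
d = (z_α + z_β) / √n
d = (3.090 + 1.080) / √199
d = 4.171 / 14.107
d ≈ 0.30

By Cohen's convention (0.2 small / 0.5 medium / 0.8 large): small effect.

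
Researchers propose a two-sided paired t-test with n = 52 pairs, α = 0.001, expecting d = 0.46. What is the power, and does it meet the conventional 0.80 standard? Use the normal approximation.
Power ≈ 0.51; the study is underpowered (power < 0.80)

Power calculation (paired t-test, normal approximation):
z_β = d · √n - z_{α/2}
z_β = 0.46 · √52 - 3.291
z_β = 0.46 · 7.211 - 3.291
z_β = 0.027

Power = Φ(z_β) = Φ(0.027) ≈ 0.511

Effect size d = 0.46 is small by Cohen's convention (0.2/0.5/0.8).

Threshold: power ≥ 0.80 is conventionally adequate.
Power ≈ 0.51 → the study is underpowered (power < 0.80).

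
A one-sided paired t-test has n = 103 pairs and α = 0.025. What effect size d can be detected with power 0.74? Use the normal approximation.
d ≈ 0.26

Minimum detectable effect (paired t-test, normal approximation):
d = (z_α + z_β) / √n
d = (1.960 + 0.643) / √103
d = 2.603 / 10.149
d ≈ 0.26

By Cohen's convention (0.2 small / 0.5 medium / 0.8 large): small effect.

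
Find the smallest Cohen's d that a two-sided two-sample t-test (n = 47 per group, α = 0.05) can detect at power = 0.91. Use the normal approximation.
d ≈ 0.68

Minimum detectable effect (two-sample t-test, normal approximation):
d = (z_{α/2} + z_β) / √(n/2)
d = (1.960 + 1.341) / √(47/2)
d = 3.301 / 4.848
d ≈ 0.68

By Cohen's convention (0.2 small / 0.5 medium / 0.8 large): medium effect.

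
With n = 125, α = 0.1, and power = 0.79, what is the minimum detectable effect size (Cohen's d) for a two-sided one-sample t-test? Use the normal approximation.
d ≈ 0.22

Minimum detectable effect (one-sample t-test, normal approximation):
d = (z_{α/2} + z_β) / √n
d = (1.645 + 0.806) / √125
d = 2.451 / 11.180
d ≈ 0.22

By Cohen's convention (0.2 small / 0.5 medium / 0.8 large): small effect.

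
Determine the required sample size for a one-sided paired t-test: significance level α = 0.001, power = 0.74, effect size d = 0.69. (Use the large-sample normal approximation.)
n = 30 pairs

Sample size formula (paired t-test, normal approximation):
n = ((z_α + z_β) / d)²

z_α = 3.090 (for α = 0.001, one-sided)
z_β = 0.643 (for power = 0.74)
d = 0.69

n = ((3.090 + 0.643) / 0.69)²
n = (5.410)²
n ≈ 29.27
Round up to the next whole number: n = 30 pairs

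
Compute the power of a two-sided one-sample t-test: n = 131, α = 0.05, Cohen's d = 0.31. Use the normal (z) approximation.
Power ≈ 0.94

Power calculation (one-sample t-test, normal approximation):
z_β = d · √n - z_{α/2}
z_β = 0.31 · √131 - 1.960
z_β = 0.31 · 11.446 - 1.960
z_β = 1.588

Power = Φ(z_β) = Φ(1.588) ≈ 0.944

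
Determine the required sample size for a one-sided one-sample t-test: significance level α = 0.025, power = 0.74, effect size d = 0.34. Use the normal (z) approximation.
n = 59

Sample size formula (one-sample t-test, normal approximation):
n = ((z_α + z_β) / d)²

z_α = 1.960 (for α = 0.025, one-sided)
z_β = 0.643 (for power = 0.74)
d = 0.34

n = ((1.960 + 0.643) / 0.34)²
n = (7.656)²
n ≈ 58.61
Round up to the next whole number: n = 59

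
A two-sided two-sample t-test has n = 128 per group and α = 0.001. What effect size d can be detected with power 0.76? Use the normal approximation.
d ≈ 0.50

Minimum detectable effect (two-sample t-test, normal approximation):
d = (z_{α/2} + z_β) / √(n/2)
d = (3.291 + 0.706) / √(128/2)
d = 3.997 / 8.000
d ≈ 0.50

By Cohen's convention (0.2 small / 0.5 medium / 0.8 large): medium effect.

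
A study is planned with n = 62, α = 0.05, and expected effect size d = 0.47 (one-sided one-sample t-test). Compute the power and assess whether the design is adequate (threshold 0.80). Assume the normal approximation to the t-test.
Power ≈ 0.98; the study is adequately powered (power ≥ 0.80)

Power calculation (one-sample t-test, normal approximation):
z_β = d · √n - z_α
z_β = 0.47 · √62 - 1.645
z_β = 0.47 · 7.874 - 1.645
z_β = 2.056

Power = Φ(z_β) = Φ(2.056) ≈ 0.980

Effect size d = 0.47 is small by Cohen's convention (0.2/0.5/0.8).

Threshold: power ≥ 0.80 is conventionally adequate.
Power ≈ 0.98 → the study is adequately powered (power ≥ 0.80).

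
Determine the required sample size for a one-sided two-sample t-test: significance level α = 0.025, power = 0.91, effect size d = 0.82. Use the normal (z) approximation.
n = 33 per group

Sample size formula (two-sample t-test, normal approximation):
n = 2 · ((z_α + z_β) / d)²

z_α = 1.960 (for α = 0.025, one-sided)
z_β = 1.341 (for power = 0.91)
d = 0.82

n = 2 · ((1.960 + 1.341) / 0.82)²
n = 2 · (4.026)²
n ≈ 32.42
Round up to the next whole number: n = 33 per group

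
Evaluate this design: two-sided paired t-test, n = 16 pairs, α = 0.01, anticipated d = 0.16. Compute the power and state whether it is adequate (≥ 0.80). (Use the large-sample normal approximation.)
Power ≈ 0.03; the study is underpowered (power < 0.80)

Power calculation (paired t-test, normal approximation):
z_β = d · √n - z_{α/2}
z_β = 0.16 · √16 - 2.576
z_β = 0.16 · 4.000 - 2.576
z_β = -1.936

Power = Φ(z_β) = Φ(-1.936) ≈ 0.026

Effect size d = 0.16 is very small by Cohen's convention (0.2/0.5/0.8).

Threshold: power ≥ 0.80 is conventionally adequate.
Power ≈ 0.03 → the study is underpowered (power < 0.80).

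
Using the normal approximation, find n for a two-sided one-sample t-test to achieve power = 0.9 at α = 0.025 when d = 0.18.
n = 384

Sample size formula (one-sample t-test, normal approximation):
n = ((z_{α/2} + z_β) / d)²

z_{α/2} = 2.241 (for α = 0.025, two-sided)
z_β = 1.282 (for power = 0.9)
d = 0.18

n = ((2.241 + 1.282) / 0.18)²
n = (19.572)²
n ≈ 383.06
Round up to the next whole number: n = 384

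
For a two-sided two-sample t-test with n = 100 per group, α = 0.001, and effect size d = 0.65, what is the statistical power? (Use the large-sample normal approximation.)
Power ≈ 0.90

Power calculation (two-sample t-test, normal approximation):
z_β = d · √(n/2) - z_{α/2}
z_β = 0.65 · √(100/2) - 3.291
z_β = 0.65 · 7.071 - 3.291
z_β = 1.306

Power = Φ(z_β) = Φ(1.306) ≈ 0.904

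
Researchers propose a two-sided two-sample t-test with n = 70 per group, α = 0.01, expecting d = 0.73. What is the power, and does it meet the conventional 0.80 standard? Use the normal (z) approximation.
Power ≈ 0.96; the study is adequately powered (power ≥ 0.80)

Power calculation (two-sample t-test, normal approximation):
z_β = d · √(n/2) - z_{α/2}
z_β = 0.73 · √(70/2) - 2.576
z_β = 0.73 · 5.916 - 2.576
z_β = 1.743

Power = Φ(z_β) = Φ(1.743) ≈ 0.959

Effect size d = 0.73 is medium by Cohen's convention (0.2/0.5/0.8).

Threshold: power ≥ 0.80 is conventionally adequate.
Power ≈ 0.96 → the study is adequately powered (power ≥ 0.80).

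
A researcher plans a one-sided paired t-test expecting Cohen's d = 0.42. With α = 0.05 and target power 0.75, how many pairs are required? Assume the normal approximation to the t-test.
n = 31 pairs

Sample size formula (paired t-test, normal approximation):
n = ((z_α + z_β) / d)²

z_α = 1.645 (for α = 0.05, one-sided)
z_β = 0.674 (for power = 0.75)
d = 0.42

n = ((1.645 + 0.674) / 0.42)²
n = (5.521)²
n ≈ 30.48
Round up to the next whole number: n = 31 pairs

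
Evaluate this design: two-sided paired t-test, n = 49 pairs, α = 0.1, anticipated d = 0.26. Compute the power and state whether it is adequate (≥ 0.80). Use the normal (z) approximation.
Power ≈ 0.57; the study is underpowered (power < 0.80)

Power calculation (paired t-test, normal approximation):
z_β = d · √n - z_{α/2}
z_β = 0.26 · √49 - 1.645
z_β = 0.26 · 7.000 - 1.645
z_β = 0.175

Power = Φ(z_β) = Φ(0.175) ≈ 0.570

Effect size d = 0.26 is small by Cohen's convention (0.2/0.5/0.8).

Threshold: power ≥ 0.80 is conventionally adequate.
Power ≈ 0.57 → the study is underpowered (power < 0.80).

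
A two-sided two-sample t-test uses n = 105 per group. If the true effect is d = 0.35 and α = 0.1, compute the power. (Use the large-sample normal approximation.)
Power ≈ 0.81

Power calculation (two-sample t-test, normal approximation):
z_β = d · √(n/2) - z_{α/2}
z_β = 0.35 · √(105/2) - 1.645
z_β = 0.35 · 7.246 - 1.645
z_β = 0.891

Power = Φ(z_β) = Φ(0.891) ≈ 0.814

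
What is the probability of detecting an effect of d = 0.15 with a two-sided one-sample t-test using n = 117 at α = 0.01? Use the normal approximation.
Power ≈ 0.17

Power calculation (one-sample t-test, normal approximation):
z_β = d · √n - z_{α/2}
z_β = 0.15 · √117 - 2.576
z_β = 0.15 · 10.817 - 2.576
z_β = -0.953

Power = Φ(z_β) = Φ(-0.953) ≈ 0.170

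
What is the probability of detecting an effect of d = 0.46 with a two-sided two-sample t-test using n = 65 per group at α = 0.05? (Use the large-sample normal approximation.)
Power ≈ 0.75

Power calculation (two-sample t-test, normal approximation):
z_β = d · √(n/2) - z_{α/2}
z_β = 0.46 · √(65/2) - 1.960
z_β = 0.46 · 5.701 - 1.960
z_β = 0.662

Power = Φ(z_β) = Φ(0.662) ≈ 0.746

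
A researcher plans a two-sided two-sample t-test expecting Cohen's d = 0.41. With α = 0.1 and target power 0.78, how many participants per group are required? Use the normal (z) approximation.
n = 70 per group

Sample size formula (two-sample t-test, normal approximation):
n = 2 · ((z_{α/2} + z_β) / d)²

z_{α/2} = 1.645 (for α = 0.1, two-sided)
z_β = 0.772 (for power = 0.78)
d = 0.41

n = 2 · ((1.645 + 0.772) / 0.41)²
n = 2 · (5.895)²
n ≈ 69.50
Round up to the next whole number: n = 70 per group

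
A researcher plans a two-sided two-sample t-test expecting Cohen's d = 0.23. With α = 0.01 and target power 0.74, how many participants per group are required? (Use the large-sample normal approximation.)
n = 392 per group

Sample size formula (two-sample t-test, normal approximation):
n = 2 · ((z_{α/2} + z_β) / d)²

z_{α/2} = 2.576 (for α = 0.01, two-sided)
z_β = 0.643 (for power = 0.74)
d = 0.23

n = 2 · ((2.576 + 0.643) / 0.23)²
n = 2 · (13.996)²
n ≈ 391.78
Round up to the next whole number: n = 392 per group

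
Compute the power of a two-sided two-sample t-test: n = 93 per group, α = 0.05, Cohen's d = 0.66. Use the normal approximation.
Power ≈ 0.99

Power calculation (two-sample t-test, normal approximation):
z_β = d · √(n/2) - z_{α/2}
z_β = 0.66 · √(93/2) - 1.960
z_β = 0.66 · 6.819 - 1.960
z_β = 2.541

Power = Φ(z_β) = Φ(2.541) ≈ 0.994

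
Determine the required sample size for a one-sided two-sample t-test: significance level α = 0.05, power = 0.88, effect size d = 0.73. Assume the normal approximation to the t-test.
n = 30 per group

Sample size formula (two-sample t-test, normal approximation):
n = 2 · ((z_α + z_β) / d)²

z_α = 1.645 (for α = 0.05, one-sided)
z_β = 1.175 (for power = 0.88)
d = 0.73

n = 2 · ((1.645 + 1.175) / 0.73)²
n = 2 · (3.863)²
n ≈ 29.85
Round up to the next whole number: n = 30 per group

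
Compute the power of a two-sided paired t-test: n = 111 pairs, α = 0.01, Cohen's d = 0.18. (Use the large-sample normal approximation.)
Power ≈ 0.25

Power calculation (paired t-test, normal approximation):
z_β = d · √n - z_{α/2}
z_β = 0.18 · √111 - 2.576
z_β = 0.18 · 10.536 - 2.576
z_β = -0.679

Power = Φ(z_β) = Φ(-0.679) ≈ 0.248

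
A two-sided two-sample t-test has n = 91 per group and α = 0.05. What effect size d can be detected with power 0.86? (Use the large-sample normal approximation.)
d ≈ 0.45

Minimum detectable effect (two-sample t-test, normal approximation):
d = (z_{α/2} + z_β) / √(n/2)
d = (1.960 + 1.080) / √(91/2)
d = 3.040 / 6.745
d ≈ 0.45

By Cohen's convention (0.2 small / 0.5 medium / 0.8 large): small effect.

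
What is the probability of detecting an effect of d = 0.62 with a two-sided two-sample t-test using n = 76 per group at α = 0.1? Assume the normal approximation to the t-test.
Power ≈ 0.99

Power calculation (two-sample t-test, normal approximation):
z_β = d · √(n/2) - z_{α/2}
z_β = 0.62 · √(76/2) - 1.645
z_β = 0.62 · 6.164 - 1.645
z_β = 2.177

Power = Φ(z_β) = Φ(2.177) ≈ 0.985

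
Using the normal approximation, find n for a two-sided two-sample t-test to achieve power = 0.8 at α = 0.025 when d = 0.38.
n = 132 per group

Sample size formula (two-sample t-test, normal approximation):
n = 2 · ((z_{α/2} + z_β) / d)²

z_{α/2} = 2.241 (for α = 0.025, two-sided)
z_β = 0.842 (for power = 0.8)
d = 0.38

n = 2 · ((2.241 + 0.842) / 0.38)²
n = 2 · (8.113)²
n ≈ 131.64
Round up to the next whole number: n = 132 per group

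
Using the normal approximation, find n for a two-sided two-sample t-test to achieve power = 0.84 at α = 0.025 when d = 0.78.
n = 35 per group

Sample size formula (two-sample t-test, normal approximation):
n = 2 · ((z_{α/2} + z_β) / d)²

z_{α/2} = 2.241 (for α = 0.025, two-sided)
z_β = 0.994 (for power = 0.84)
d = 0.78

n = 2 · ((2.241 + 0.994) / 0.78)²
n = 2 · (4.147)²
n ≈ 34.40
Round up to the next whole number: n = 35 per group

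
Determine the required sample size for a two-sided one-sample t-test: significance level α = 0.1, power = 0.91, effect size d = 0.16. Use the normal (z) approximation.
n = 349

Sample size formula (one-sample t-test, normal approximation):
n = ((z_{α/2} + z_β) / d)²

z_{α/2} = 1.645 (for α = 0.1, two-sided)
z_β = 1.341 (for power = 0.91)
d = 0.16

n = ((1.645 + 1.341) / 0.16)²
n = (18.663)²
n ≈ 348.31
Round up to the next whole number: n = 349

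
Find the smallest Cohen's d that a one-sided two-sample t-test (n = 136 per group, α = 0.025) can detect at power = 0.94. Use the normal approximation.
d ≈ 0.43

Minimum detectable effect (two-sample t-test, normal approximation):
d = (z_α + z_β) / √(n/2)
d = (1.960 + 1.555) / √(136/2)
d = 3.515 / 8.246
d ≈ 0.43

By Cohen's convention (0.2 small / 0.5 medium / 0.8 large): small effect.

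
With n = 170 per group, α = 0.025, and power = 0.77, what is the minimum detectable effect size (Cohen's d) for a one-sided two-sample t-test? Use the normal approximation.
d ≈ 0.29

Minimum detectable effect (two-sample t-test, normal approximation):
d = (z_α + z_β) / √(n/2)
d = (1.960 + 0.739) / √(170/2)
d = 2.699 / 9.220
d ≈ 0.29

By Cohen's convention (0.2 small / 0.5 medium / 0.8 large): small effect.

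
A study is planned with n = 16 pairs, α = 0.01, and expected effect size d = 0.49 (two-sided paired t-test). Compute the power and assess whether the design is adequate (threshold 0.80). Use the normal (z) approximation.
Power ≈ 0.27; the study is underpowered (power < 0.80)

Power calculation (paired t-test, normal approximation):
z_β = d · √n - z_{α/2}
z_β = 0.49 · √16 - 2.576
z_β = 0.49 · 4.000 - 2.576
z_β = -0.616

Power = Φ(z_β) = Φ(-0.616) ≈ 0.269

Effect size d = 0.49 is small by Cohen's convention (0.2/0.5/0.8).

Threshold: power ≥ 0.80 is conventionally adequate.
Power ≈ 0.27 → the study is underpowered (power < 0.80).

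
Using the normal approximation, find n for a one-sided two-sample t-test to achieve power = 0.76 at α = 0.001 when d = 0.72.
n = 56 per group

Sample size formula (two-sample t-test, normal approximation):
n = 2 · ((z_α + z_β) / d)²

z_α = 3.090 (for α = 0.001, one-sided)
z_β = 0.706 (for power = 0.76)
d = 0.72

n = 2 · ((3.090 + 0.706) / 0.72)²
n = 2 · (5.272)²
n ≈ 55.59
Round up to the next whole number: n = 56 per group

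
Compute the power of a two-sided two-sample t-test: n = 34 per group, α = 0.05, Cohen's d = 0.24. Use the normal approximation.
Power ≈ 0.17

Power calculation (two-sample t-test, normal approximation):
z_β = d · √(n/2) - z_{α/2}
z_β = 0.24 · √(34/2) - 1.960
z_β = 0.24 · 4.123 - 1.960
z_β = -0.970

Power = Φ(z_β) = Φ(-0.970) ≈ 0.166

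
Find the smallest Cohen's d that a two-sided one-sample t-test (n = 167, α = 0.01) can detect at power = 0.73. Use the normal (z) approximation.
d ≈ 0.25

Minimum detectable effect (one-sample t-test, normal approximation):
d = (z_{α/2} + z_β) / √n
d = (2.576 + 0.613) / √167
d = 3.189 / 12.923
d ≈ 0.25

By Cohen's convention (0.2 small / 0.5 medium / 0.8 large): small effect.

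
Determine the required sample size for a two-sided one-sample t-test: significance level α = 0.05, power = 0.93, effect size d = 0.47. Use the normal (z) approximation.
n = 54

Sample size formula (one-sample t-test, normal approximation):
n = ((z_{α/2} + z_β) / d)²

z_{α/2} = 1.960 (for α = 0.05, two-sided)
z_β = 1.476 (for power = 0.93)
d = 0.47

n = ((1.960 + 1.476) / 0.47)²
n = (7.311)²
n ≈ 53.45
Round up to the next whole number: n = 54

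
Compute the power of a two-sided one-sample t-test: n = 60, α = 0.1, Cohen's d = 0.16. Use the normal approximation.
Power ≈ 0.34

Power calculation (one-sample t-test, normal approximation):
z_β = d · √n - z_{α/2}
z_β = 0.16 · √60 - 1.645
z_β = 0.16 · 7.746 - 1.645
z_β = -0.405

Power = Φ(z_β) = Φ(-0.405) ≈ 0.343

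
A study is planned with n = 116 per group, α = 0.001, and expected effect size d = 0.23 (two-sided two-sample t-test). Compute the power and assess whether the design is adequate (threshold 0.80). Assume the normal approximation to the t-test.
Power ≈ 0.06; the study is underpowered (power < 0.80)

Power calculation (two-sample t-test, normal approximation):
z_β = d · √(n/2) - z_{α/2}
z_β = 0.23 · √(116/2) - 3.291
z_β = 0.23 · 7.616 - 3.291
z_β = -1.539

Power = Φ(z_β) = Φ(-1.539) ≈ 0.062

Effect size d = 0.23 is small by Cohen's convention (0.2/0.5/0.8).

Threshold: power ≥ 0.80 is conventionally adequate.
Power ≈ 0.06 → the study is underpowered (power < 0.80).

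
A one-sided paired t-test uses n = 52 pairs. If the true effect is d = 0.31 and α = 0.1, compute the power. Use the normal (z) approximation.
Power ≈ 0.83

Power calculation (paired t-test, normal approximation):
z_β = d · √n - z_α
z_β = 0.31 · √52 - 1.282
z_β = 0.31 · 7.211 - 1.282
z_β = 0.954

Power = Φ(z_β) = Φ(0.954) ≈ 0.830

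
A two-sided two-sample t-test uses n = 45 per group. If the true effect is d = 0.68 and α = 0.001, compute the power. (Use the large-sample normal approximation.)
Power ≈ 0.47

Power calculation (two-sample t-test, normal approximation):
z_β = d · √(n/2) - z_{α/2}
z_β = 0.68 · √(45/2) - 3.291
z_β = 0.68 · 4.743 - 3.291
z_β = -0.065

Power = Φ(z_β) = Φ(-0.065) ≈ 0.474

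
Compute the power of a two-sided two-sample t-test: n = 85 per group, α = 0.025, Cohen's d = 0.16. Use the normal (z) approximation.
Power ≈ 0.12

Power calculation (two-sample t-test, normal approximation):
z_β = d · √(n/2) - z_{α/2}
z_β = 0.16 · √(85/2) - 2.241
z_β = 0.16 · 6.519 - 2.241
z_β = -1.198

Power = Φ(z_β) = Φ(-1.198) ≈ 0.115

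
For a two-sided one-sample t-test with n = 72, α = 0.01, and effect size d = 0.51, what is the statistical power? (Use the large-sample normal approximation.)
Power ≈ 0.96

Power calculation (one-sample t-test, normal approximation):
z_β = d · √n - z_{α/2}
z_β = 0.51 · √72 - 2.576
z_β = 0.51 · 8.485 - 2.576
z_β = 1.752

Power = Φ(z_β) = Φ(1.752) ≈ 0.960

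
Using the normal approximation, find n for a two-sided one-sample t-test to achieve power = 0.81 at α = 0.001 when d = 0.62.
n = 46

Sample size formula (one-sample t-test, normal approximation):
n = ((z_{α/2} + z_β) / d)²

z_{α/2} = 3.291 (for α = 0.001, two-sided)
z_β = 0.878 (for power = 0.81)
d = 0.62

n = ((3.291 + 0.878) / 0.62)²
n = (6.724)²
n ≈ 45.21
Round up to the next whole number: n = 46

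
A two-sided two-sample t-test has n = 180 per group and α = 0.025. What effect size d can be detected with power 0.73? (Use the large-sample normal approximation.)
d ≈ 0.30

Minimum detectable effect (two-sample t-test, normal approximation):
d = (z_{α/2} + z_β) / √(n/2)
d = (2.241 + 0.613) / √(180/2)
d = 2.854 / 9.487
d ≈ 0.30

By Cohen's convention (0.2 small / 0.5 medium / 0.8 large): small effect.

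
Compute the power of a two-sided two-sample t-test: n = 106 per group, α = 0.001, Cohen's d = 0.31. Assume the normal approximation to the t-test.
Power ≈ 0.15

Power calculation (two-sample t-test, normal approximation):
z_β = d · √(n/2) - z_{α/2}
z_β = 0.31 · √(106/2) - 3.291
z_β = 0.31 · 7.280 - 3.291
z_β = -1.034

Power = Φ(z_β) = Φ(-1.034) ≈ 0.151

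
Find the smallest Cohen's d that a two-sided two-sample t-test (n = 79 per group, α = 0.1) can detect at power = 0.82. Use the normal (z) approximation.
d ≈ 0.41

Minimum detectable effect (two-sample t-test, normal approximation):
d = (z_{α/2} + z_β) / √(n/2)
d = (1.645 + 0.915) / √(79/2)
d = 2.560 / 6.285
d ≈ 0.41

By Cohen's convention (0.2 small / 0.5 medium / 0.8 large): small effect.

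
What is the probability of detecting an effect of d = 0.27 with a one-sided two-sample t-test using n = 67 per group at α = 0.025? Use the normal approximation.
Power ≈ 0.35

Power calculation (two-sample t-test, normal approximation):
z_β = d · √(n/2) - z_α
z_β = 0.27 · √(67/2) - 1.960
z_β = 0.27 · 5.788 - 1.960
z_β = -0.397

Power = Φ(z_β) = Φ(-0.397) ≈ 0.346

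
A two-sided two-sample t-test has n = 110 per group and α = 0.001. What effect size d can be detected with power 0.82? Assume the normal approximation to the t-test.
d ≈ 0.57

Minimum detectable effect (two-sample t-test, normal approximation):
d = (z_{α/2} + z_β) / √(n/2)
d = (3.291 + 0.915) / √(110/2)
d = 4.206 / 7.416
d ≈ 0.57

By Cohen's convention (0.2 small / 0.5 medium / 0.8 large): medium effect.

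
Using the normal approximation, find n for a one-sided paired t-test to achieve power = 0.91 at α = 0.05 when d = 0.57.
n = 28 pairs

Sample size formula (paired t-test, normal approximation):
n = ((z_α + z_β) / d)²

z_α = 1.645 (for α = 0.05, one-sided)
z_β = 1.341 (for power = 0.91)
d = 0.57

n = ((1.645 + 1.341) / 0.57)²
n = (5.239)²
n ≈ 27.45
Round up to the next whole number: n = 28 pairs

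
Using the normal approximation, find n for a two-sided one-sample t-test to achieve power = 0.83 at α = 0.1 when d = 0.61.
n = 19

Sample size formula (one-sample t-test, normal approximation):
n = ((z_{α/2} + z_β) / d)²

z_{α/2} = 1.645 (for α = 0.1, two-sided)
z_β = 0.954 (for power = 0.83)
d = 0.61

n = ((1.645 + 0.954) / 0.61)²
n = (4.261)²
n ≈ 18.16
Round up to the next whole number: n = 19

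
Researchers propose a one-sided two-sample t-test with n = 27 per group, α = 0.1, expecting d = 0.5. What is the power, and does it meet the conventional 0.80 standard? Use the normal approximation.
Power ≈ 0.71; the study is underpowered (power < 0.80)

Power calculation (two-sample t-test, normal approximation):
z_β = d · √(n/2) - z_α
z_β = 0.5 · √(27/2) - 1.282
z_β = 0.5 · 3.674 - 1.282
z_β = 0.556

Power = Φ(z_β) = Φ(0.556) ≈ 0.711

Effect size d = 0.5 is medium by Cohen's convention (0.2/0.5/0.8).

Threshold: power ≥ 0.80 is conventionally adequate.
Power ≈ 0.71 → the study is underpowered (power < 0.80).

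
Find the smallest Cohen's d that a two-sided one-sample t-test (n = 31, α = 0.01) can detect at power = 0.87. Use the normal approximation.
d ≈ 0.66

Minimum detectable effect (one-sample t-test, normal approximation):
d = (z_{α/2} + z_β) / √n
d = (2.576 + 1.126) / √31
d = 3.702 / 5.568
d ≈ 0.66

By Cohen's convention (0.2 small / 0.5 medium / 0.8 large): medium effect.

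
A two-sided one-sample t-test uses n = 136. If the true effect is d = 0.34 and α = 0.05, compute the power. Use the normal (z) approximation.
Power ≈ 0.98

Power calculation (one-sample t-test, normal approximation):
z_β = d · √n - z_{α/2}
z_β = 0.34 · √136 - 1.960
z_β = 0.34 · 11.662 - 1.960
z_β = 2.005

Power = Φ(z_β) = Φ(2.005) ≈ 0.978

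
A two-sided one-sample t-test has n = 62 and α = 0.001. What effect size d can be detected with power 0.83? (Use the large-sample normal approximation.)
d ≈ 0.54

Minimum detectable effect (one-sample t-test, normal approximation):
d = (z_{α/2} + z_β) / √n
d = (3.291 + 0.954) / √62
d = 4.245 / 7.874
d ≈ 0.54

By Cohen's convention (0.2 small / 0.5 medium / 0.8 large): medium effect.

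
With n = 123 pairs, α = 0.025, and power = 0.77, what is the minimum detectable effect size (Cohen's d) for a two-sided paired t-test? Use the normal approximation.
d ≈ 0.27

Minimum detectable effect (paired t-test, normal approximation):
d = (z_{α/2} + z_β) / √n
d = (2.241 + 0.739) / √123
d = 2.980 / 11.091
d ≈ 0.27

By Cohen's convention (0.2 small / 0.5 medium / 0.8 large): small effect.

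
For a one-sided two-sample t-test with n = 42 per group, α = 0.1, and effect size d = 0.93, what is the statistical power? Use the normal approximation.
Power ≈ 1.00

Power calculation (two-sample t-test, normal approximation):
z_β = d · √(n/2) - z_α
z_β = 0.93 · √(42/2) - 1.282
z_β = 0.93 · 4.583 - 1.282
z_β = 2.980

Power = Φ(z_β) = Φ(2.980) ≈ 0.999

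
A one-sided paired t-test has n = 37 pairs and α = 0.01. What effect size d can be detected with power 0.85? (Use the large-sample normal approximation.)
d ≈ 0.55

Minimum detectable effect (paired t-test, normal approximation):
d = (z_α + z_β) / √n
d = (2.326 + 1.036) / √37
d = 3.363 / 6.083
d ≈ 0.55

By Cohen's convention (0.2 small / 0.5 medium / 0.8 large): medium effect.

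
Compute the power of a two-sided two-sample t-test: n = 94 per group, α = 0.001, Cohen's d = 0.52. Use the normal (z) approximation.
Power ≈ 0.61

Power calculation (two-sample t-test, normal approximation):
z_β = d · √(n/2) - z_{α/2}
z_β = 0.52 · √(94/2) - 3.291
z_β = 0.52 · 6.856 - 3.291
z_β = 0.274

Power = Φ(z_β) = Φ(0.274) ≈ 0.608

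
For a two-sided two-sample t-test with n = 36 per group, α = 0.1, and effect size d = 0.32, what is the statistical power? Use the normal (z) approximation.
Power ≈ 0.39

Power calculation (two-sample t-test, normal approximation):
z_β = d · √(n/2) - z_{α/2}
z_β = 0.32 · √(36/2) - 1.645
z_β = 0.32 · 4.243 - 1.645
z_β = -0.287

Power = Φ(z_β) = Φ(-0.287) ≈ 0.387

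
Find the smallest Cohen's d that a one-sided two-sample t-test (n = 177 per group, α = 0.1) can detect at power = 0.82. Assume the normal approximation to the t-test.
d ≈ 0.23

Minimum detectable effect (two-sample t-test, normal approximation):
d = (z_α + z_β) / √(n/2)
d = (1.282 + 0.915) / √(177/2)
d = 2.197 / 9.407
d ≈ 0.23

By Cohen's convention (0.2 small / 0.5 medium / 0.8 large): small effect.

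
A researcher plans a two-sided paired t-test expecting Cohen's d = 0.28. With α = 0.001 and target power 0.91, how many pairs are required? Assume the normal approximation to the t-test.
n = 274 pairs

Sample size formula (paired t-test, normal approximation):
n = ((z_{α/2} + z_β) / d)²

z_{α/2} = 3.291 (for α = 0.001, two-sided)
z_β = 1.341 (for power = 0.91)
d = 0.28

n = ((3.291 + 1.341) / 0.28)²
n = (16.543)²
n ≈ 273.67
Round up to the next whole number: n = 274 pairs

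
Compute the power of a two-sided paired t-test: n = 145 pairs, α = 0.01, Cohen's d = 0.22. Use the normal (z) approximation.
Power ≈ 0.53

Power calculation (paired t-test, normal approximation):
z_β = d · √n - z_{α/2}
z_β = 0.22 · √145 - 2.576
z_β = 0.22 · 12.042 - 2.576
z_β = 0.073

Power = Φ(z_β) = Φ(0.073) ≈ 0.529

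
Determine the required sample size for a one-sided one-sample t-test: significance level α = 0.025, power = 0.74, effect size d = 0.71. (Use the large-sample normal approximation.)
n = 14

Sample size formula (one-sample t-test, normal approximation):
n = ((z_α + z_β) / d)²

z_α = 1.960 (for α = 0.025, one-sided)
z_β = 0.643 (for power = 0.74)
d = 0.71

n = ((1.960 + 0.643) / 0.71)²
n = (3.666)²
n ≈ 13.44
Round up to the next whole number: n = 14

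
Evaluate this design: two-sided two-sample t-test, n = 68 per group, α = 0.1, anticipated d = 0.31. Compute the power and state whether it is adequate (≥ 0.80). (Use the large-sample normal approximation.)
Power ≈ 0.56; the study is underpowered (power < 0.80)

Power calculation (two-sample t-test, normal approximation):
z_β = d · √(n/2) - z_{α/2}
z_β = 0.31 · √(68/2) - 1.645
z_β = 0.31 · 5.831 - 1.645
z_β = 0.163

Power = Φ(z_β) = Φ(0.163) ≈ 0.565

Effect size d = 0.31 is small by Cohen's convention (0.2/0.5/0.8).

Threshold: power ≥ 0.80 is conventionally adequate.
Power ≈ 0.56 → the study is underpowered (power < 0.80).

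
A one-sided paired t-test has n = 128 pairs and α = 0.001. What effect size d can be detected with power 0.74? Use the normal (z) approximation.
d ≈ 0.33

Minimum detectable effect (paired t-test, normal approximation):
d = (z_α + z_β) / √n
d = (3.090 + 0.643) / √128
d = 3.734 / 11.314
d ≈ 0.33

By Cohen's convention (0.2 small / 0.5 medium / 0.8 large): small effect.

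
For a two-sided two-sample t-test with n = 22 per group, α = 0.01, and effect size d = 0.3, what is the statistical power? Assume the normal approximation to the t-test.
Power ≈ 0.06

Power calculation (two-sample t-test, normal approximation):
z_β = d · √(n/2) - z_{α/2}
z_β = 0.3 · √(22/2) - 2.576
z_β = 0.3 · 3.317 - 2.576
z_β = -1.581

Power = Φ(z_β) = Φ(-1.581) ≈ 0.057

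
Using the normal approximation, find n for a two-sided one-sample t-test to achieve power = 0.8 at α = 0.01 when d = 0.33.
n = 108

Sample size formula (one-sample t-test, normal approximation):
n = ((z_{α/2} + z_β) / d)²

z_{α/2} = 2.576 (for α = 0.01, two-sided)
z_β = 0.842 (for power = 0.8)
d = 0.33

n = ((2.576 + 0.842) / 0.33)²
n = (10.358)²
n ≈ 107.29
Round up to the next whole number: n = 108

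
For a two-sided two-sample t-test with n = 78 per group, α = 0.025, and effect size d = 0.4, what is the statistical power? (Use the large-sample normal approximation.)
Power ≈ 0.60

Power calculation (two-sample t-test, normal approximation):
z_β = d · √(n/2) - z_{α/2}
z_β = 0.4 · √(78/2) - 2.241
z_β = 0.4 · 6.245 - 2.241
z_β = 0.257

Power = Φ(z_β) = Φ(0.257) ≈ 0.601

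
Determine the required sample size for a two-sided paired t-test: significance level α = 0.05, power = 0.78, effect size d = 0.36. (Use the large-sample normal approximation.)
n = 58 pairs

Sample size formula (paired t-test, normal approximation):
n = ((z_{α/2} + z_β) / d)²

z_{α/2} = 1.960 (for α = 0.05, two-sided)
z_β = 0.772 (for power = 0.78)
d = 0.36

n = ((1.960 + 0.772) / 0.36)²
n = (7.589)²
n ≈ 57.59
Round up to the next whole number: n = 58 pairs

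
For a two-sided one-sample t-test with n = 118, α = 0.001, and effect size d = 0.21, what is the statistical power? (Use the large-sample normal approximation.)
Power ≈ 0.16

Power calculation (one-sample t-test, normal approximation):
z_β = d · √n - z_{α/2}
z_β = 0.21 · √118 - 3.291
z_β = 0.21 · 10.863 - 3.291
z_β = -1.009

Power = Φ(z_β) = Φ(-1.009) ≈ 0.156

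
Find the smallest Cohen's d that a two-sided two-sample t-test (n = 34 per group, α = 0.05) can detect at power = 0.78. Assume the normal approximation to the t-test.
d ≈ 0.66

Minimum detectable effect (two-sample t-test, normal approximation):
d = (z_{α/2} + z_β) / √(n/2)
d = (1.960 + 0.772) / √(34/2)
d = 2.732 / 4.123
d ≈ 0.66

By Cohen's convention (0.2 small / 0.5 medium / 0.8 large): medium effect.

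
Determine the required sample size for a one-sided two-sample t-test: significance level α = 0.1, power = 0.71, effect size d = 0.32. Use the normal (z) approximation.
n = 66 per group

Sample size formula (two-sample t-test, normal approximation):
n = 2 · ((z_α + z_β) / d)²

z_α = 1.282 (for α = 0.1, one-sided)
z_β = 0.553 (for power = 0.71)
d = 0.32

n = 2 · ((1.282 + 0.553) / 0.32)²
n = 2 · (5.734)²
n ≈ 65.76
Round up to the next whole number: n = 66 per group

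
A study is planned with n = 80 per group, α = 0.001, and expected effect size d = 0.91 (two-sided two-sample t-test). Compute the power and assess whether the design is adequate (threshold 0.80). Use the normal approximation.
Power ≈ 0.99; the study is adequately powered (power ≥ 0.80)

Power calculation (two-sample t-test, normal approximation):
z_β = d · √(n/2) - z_{α/2}
z_β = 0.91 · √(80/2) - 3.291
z_β = 0.91 · 6.325 - 3.291
z_β = 2.465

Power = Φ(z_β) = Φ(2.465) ≈ 0.993

Effect size d = 0.91 is large by Cohen's convention (0.2/0.5/0.8).

Threshold: power ≥ 0.80 is conventionally adequate.
Power ≈ 0.99 → the study is adequately powered (power ≥ 0.80).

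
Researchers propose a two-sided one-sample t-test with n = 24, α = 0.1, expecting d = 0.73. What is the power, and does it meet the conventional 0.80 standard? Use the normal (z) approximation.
Power ≈ 0.97; the study is adequately powered (power ≥ 0.80)

Power calculation (one-sample t-test, normal approximation):
z_β = d · √n - z_{α/2}
z_β = 0.73 · √24 - 1.645
z_β = 0.73 · 4.899 - 1.645
z_β = 1.931

Power = Φ(z_β) = Φ(1.931) ≈ 0.973

Effect size d = 0.73 is medium by Cohen's convention (0.2/0.5/0.8).

Threshold: power ≥ 0.80 is conventionally adequate.
Power ≈ 0.97 → the study is adequately powered (power ≥ 0.80).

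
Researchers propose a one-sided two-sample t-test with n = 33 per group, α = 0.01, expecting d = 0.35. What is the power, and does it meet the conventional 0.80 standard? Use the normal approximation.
Power ≈ 0.18; the study is underpowered (power < 0.80)

Power calculation (two-sample t-test, normal approximation):
z_β = d · √(n/2) - z_α
z_β = 0.35 · √(33/2) - 2.326
z_β = 0.35 · 4.062 - 2.326
z_β = -0.905

Power = Φ(z_β) = Φ(-0.905) ≈ 0.183

Effect size d = 0.35 is small by Cohen's convention (0.2/0.5/0.8).

Threshold: power ≥ 0.80 is conventionally adequate.
Power ≈ 0.18 → the study is underpowered (power < 0.80).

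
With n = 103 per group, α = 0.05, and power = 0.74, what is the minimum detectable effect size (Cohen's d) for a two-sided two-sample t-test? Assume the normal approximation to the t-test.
d ≈ 0.36

Minimum detectable effect (two-sample t-test, normal approximation):
d = (z_{α/2} + z_β) / √(n/2)
d = (1.960 + 0.643) / √(103/2)
d = 2.603 / 7.176
d ≈ 0.36

By Cohen's convention (0.2 small / 0.5 medium / 0.8 large): small effect.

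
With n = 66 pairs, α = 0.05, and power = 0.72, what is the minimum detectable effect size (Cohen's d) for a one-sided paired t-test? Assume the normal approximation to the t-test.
d ≈ 0.27

Minimum detectable effect (paired t-test, normal approximation):
d = (z_α + z_β) / √n
d = (1.645 + 0.583) / √66
d = 2.228 / 8.124
d ≈ 0.27

By Cohen's convention (0.2 small / 0.5 medium / 0.8 large): small effect.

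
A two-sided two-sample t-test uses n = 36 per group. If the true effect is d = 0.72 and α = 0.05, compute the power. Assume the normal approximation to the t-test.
Power ≈ 0.86

Power calculation (two-sample t-test, normal approximation):
z_β = d · √(n/2) - z_{α/2}
z_β = 0.72 · √(36/2) - 1.960
z_β = 0.72 · 4.243 - 1.960
z_β = 1.095

Power = Φ(z_β) = Φ(1.095) ≈ 0.863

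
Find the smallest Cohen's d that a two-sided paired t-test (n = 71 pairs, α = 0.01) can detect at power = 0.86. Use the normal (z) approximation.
d ≈ 0.43

Minimum detectable effect (paired t-test, normal approximation):
d = (z_{α/2} + z_β) / √n
d = (2.576 + 1.080) / √71
d = 3.656 / 8.426
d ≈ 0.43

By Cohen's convention (0.2 small / 0.5 medium / 0.8 large): small effect.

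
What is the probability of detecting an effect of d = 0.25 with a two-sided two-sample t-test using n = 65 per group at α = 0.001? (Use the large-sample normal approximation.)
Power ≈ 0.03

Power calculation (two-sample t-test, normal approximation):
z_β = d · √(n/2) - z_{α/2}
z_β = 0.25 · √(65/2) - 3.291
z_β = 0.25 · 5.701 - 3.291
z_β = -1.865

Power = Φ(z_β) = Φ(-1.865) ≈ 0.031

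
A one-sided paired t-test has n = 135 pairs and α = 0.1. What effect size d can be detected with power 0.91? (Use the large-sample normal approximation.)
d ≈ 0.23

Minimum detectable effect (paired t-test, normal approximation):
d = (z_α + z_β) / √n
d = (1.282 + 1.341) / √135
d = 2.622 / 11.619
d ≈ 0.23

By Cohen's convention (0.2 small / 0.5 medium / 0.8 large): small effect.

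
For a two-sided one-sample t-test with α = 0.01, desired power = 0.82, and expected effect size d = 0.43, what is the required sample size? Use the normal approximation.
n = 66

Sample size formula (one-sample t-test, normal approximation):
n = ((z_{α/2} + z_β) / d)²

z_{α/2} = 2.576 (for α = 0.01, two-sided)
z_β = 0.915 (for power = 0.82)
d = 0.43

n = ((2.576 + 0.915) / 0.43)²
n = (8.119)²
n ≈ 65.92
Round up to the next whole number: n = 66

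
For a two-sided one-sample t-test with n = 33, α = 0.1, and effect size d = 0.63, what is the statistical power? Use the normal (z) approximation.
Power ≈ 0.98

Power calculation (one-sample t-test, normal approximation):
z_β = d · √n - z_{α/2}
z_β = 0.63 · √33 - 1.645
z_β = 0.63 · 5.745 - 1.645
z_β = 1.974

Power = Φ(z_β) = Φ(1.974) ≈ 0.976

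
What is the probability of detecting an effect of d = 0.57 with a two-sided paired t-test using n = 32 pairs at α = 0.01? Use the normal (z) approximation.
Power ≈ 0.74

Power calculation (paired t-test, normal approximation):
z_β = d · √n - z_{α/2}
z_β = 0.57 · √32 - 2.576
z_β = 0.57 · 5.657 - 2.576
z_β = 0.649

Power = Φ(z_β) = Φ(0.649) ≈ 0.742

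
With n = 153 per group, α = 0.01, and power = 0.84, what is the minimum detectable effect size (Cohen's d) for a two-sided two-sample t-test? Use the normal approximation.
d ≈ 0.41

Minimum detectable effect (two-sample t-test, normal approximation):
d = (z_{α/2} + z_β) / √(n/2)
d = (2.576 + 0.994) / √(153/2)
d = 3.570 / 8.746
d ≈ 0.41

By Cohen's convention (0.2 small / 0.5 medium / 0.8 large): small effect.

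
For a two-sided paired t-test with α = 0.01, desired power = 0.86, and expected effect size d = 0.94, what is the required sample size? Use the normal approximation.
n = 16 pairs

Sample size formula (paired t-test, normal approximation):
n = ((z_{α/2} + z_β) / d)²

z_{α/2} = 2.576 (for α = 0.01, two-sided)
z_β = 1.080 (for power = 0.86)
d = 0.94

n = ((2.576 + 1.080) / 0.94)²
n = (3.889)²
n ≈ 15.12
Round up to the next whole number: n = 16 pairs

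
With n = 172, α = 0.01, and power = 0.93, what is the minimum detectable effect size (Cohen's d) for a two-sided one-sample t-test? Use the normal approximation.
d ≈ 0.31

Minimum detectable effect (one-sample t-test, normal approximation):
d = (z_{α/2} + z_β) / √n
d = (2.576 + 1.476) / √172
d = 4.052 / 13.115
d ≈ 0.31

By Cohen's convention (0.2 small / 0.5 medium / 0.8 large): small effect.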